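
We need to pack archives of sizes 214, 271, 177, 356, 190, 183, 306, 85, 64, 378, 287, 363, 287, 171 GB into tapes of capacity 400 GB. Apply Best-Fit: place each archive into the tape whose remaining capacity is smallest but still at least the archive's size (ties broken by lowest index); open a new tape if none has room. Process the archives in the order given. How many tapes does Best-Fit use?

10

Put 214 GB in tape 1; 186 GB remain.
Put 271 GB in tape 2; 129 GB remain.
Put 177 GB in tape 1; 9 GB remain.
Put 356 GB in tape 3; 44 GB remain.
Put 190 GB in tape 4; 210 GB remain.
Put 183 GB in tape 4; 27 GB remain.
Put 306 GB in tape 5; 94 GB remain.
Put 85 GB in tape 5; 9 GB remain.
Put 64 GB in tape 2; 65 GB remain.
Put 378 GB in tape 6; 22 GB remain.
Put 287 GB in tape 7; 113 GB remain.
Put 363 GB in tape 8; 37 GB remain.
Put 287 GB in tape 9; 113 GB remain.
Put 171 GB in tape 10; 229 GB remain.
Final tapes: [214,177] [271,64] [356] [190,183] [306,85] [378] [287] [363] [287] [171].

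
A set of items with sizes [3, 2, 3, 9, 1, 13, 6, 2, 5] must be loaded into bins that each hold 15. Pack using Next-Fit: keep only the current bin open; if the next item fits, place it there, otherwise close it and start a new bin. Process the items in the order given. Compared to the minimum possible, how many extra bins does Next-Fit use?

1

Next-Fit: [3,2,3] [9,1] [13] [6,2,5] → 4 bins.
Total size 44; any packing needs at least ⌈44/15⌉ = 3 bins.
An optimal packing achieves that bound: [13,2] [9,6] [5,3,3,2,1] → 3 bins.
Excess: 4 − 3 = 1.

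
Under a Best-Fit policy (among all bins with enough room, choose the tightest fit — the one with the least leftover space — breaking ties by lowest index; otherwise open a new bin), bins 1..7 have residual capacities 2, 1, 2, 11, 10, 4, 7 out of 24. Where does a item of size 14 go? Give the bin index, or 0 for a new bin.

No bin has ≥ 14 free, so a new bin is opened.

0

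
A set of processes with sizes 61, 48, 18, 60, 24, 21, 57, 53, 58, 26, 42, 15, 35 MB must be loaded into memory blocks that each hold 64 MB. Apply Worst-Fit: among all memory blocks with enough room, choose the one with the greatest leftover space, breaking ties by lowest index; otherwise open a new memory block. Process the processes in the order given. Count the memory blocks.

10

memory block 1: place 61 MB, 3 MB left
memory block 2: place 48 MB, 16 MB left
memory block 3: place 18 MB, 46 MB left
memory block 4: place 60 MB, 4 MB left
memory block 3: place 24 MB, 22 MB left
memory block 3: place 21 MB, 1 MB left
memory block 5: place 57 MB, 7 MB left
memory block 6: place 53 MB, 11 MB left
memory block 7: place 58 MB, 6 MB left
memory block 8: place 26 MB, 38 MB left
memory block 9: place 42 MB, 22 MB left
memory block 8: place 15 MB, 23 MB left
memory block 10: place 35 MB, 29 MB left
Final memory blocks: [61] [48] [18,24,21] [60] [57] [53] [58] [26,15] [42] [35].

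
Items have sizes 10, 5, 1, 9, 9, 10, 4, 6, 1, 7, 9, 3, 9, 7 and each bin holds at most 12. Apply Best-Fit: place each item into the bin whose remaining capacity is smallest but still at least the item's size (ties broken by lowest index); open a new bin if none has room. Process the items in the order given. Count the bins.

10

10 → bin 1 (remaining 2)
5 → bin 2 (remaining 7)
1 → bin 1 (remaining 1)
9 → bin 3 (remaining 3)
9 → bin 4 (remaining 3)
10 → bin 5 (remaining 2)
4 → bin 2 (remaining 3)
6 → bin 6 (remaining 6)
1 → bin 1 (remaining 0)
7 → bin 7 (remaining 5)
9 → bin 8 (remaining 3)
3 → bin 2 (remaining 0)
9 → bin 9 (remaining 3)
7 → bin 10 (remaining 5)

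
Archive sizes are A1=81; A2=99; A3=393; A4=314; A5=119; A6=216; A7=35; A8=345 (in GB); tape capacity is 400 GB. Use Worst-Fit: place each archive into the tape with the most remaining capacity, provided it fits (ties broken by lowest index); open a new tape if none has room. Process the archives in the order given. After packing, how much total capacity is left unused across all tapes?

tape 1: place A1 (81 GB), 319 GB left
tape 1: place A2 (99 GB), 220 GB left
tape 2: place A3 (393 GB), 7 GB left
tape 3: place A4 (314 GB), 86 GB left
tape 1: place A5 (119 GB), 101 GB left
tape 4: place A6 (216 GB), 184 GB left
tape 4: place A7 (35 GB), 149 GB left
tape 5: place A8 (345 GB), 55 GB left
5 tapes × 400 GB = 2000 GB; used 1602 GB; unused 398 GB.

398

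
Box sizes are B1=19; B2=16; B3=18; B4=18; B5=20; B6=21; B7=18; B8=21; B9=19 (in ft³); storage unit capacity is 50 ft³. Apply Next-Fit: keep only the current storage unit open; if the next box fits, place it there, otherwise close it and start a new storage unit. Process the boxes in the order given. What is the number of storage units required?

storage unit 1: place B1 (19 ft³), 31 ft³ left
storage unit 1: place B2 (16 ft³), 15 ft³ left
storage unit 2: place B3 (18 ft³), 32 ft³ left
storage unit 2: place B4 (18 ft³), 14 ft³ left
storage unit 3: place B5 (20 ft³), 30 ft³ left
storage unit 3: place B6 (21 ft³), 9 ft³ left
storage unit 4: place B7 (18 ft³), 32 ft³ left
storage unit 4: place B8 (21 ft³), 11 ft³ left
storage unit 5: place B9 (19 ft³), 31 ft³ left

5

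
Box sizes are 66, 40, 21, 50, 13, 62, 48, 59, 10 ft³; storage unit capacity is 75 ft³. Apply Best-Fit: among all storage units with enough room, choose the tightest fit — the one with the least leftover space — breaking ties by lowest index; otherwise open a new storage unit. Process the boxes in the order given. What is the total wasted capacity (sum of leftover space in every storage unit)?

storage unit 1: place 66 ft³, 9 ft³ left
storage unit 2: place 40 ft³, 35 ft³ left
storage unit 2: place 21 ft³, 14 ft³ left
storage unit 3: place 50 ft³, 25 ft³ left
storage unit 2: place 13 ft³, 1 ft³ left
storage unit 4: place 62 ft³, 13 ft³ left
storage unit 5: place 48 ft³, 27 ft³ left
storage unit 6: place 59 ft³, 16 ft³ left
storage unit 4: place 10 ft³, 3 ft³ left
6 storage units × 75 ft³ = 450 ft³; used 369 ft³; unused 81 ft³.

81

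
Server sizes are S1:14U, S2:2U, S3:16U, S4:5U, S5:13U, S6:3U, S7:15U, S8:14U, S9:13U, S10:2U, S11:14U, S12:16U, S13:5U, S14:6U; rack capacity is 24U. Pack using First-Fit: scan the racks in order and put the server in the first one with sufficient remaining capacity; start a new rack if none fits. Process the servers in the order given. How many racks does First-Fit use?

8 racks

Put S1 (14U) in rack 1; 10U remain.
Put S2 (2U) in rack 1; 8U remain.
Put S3 (16U) in rack 2; 8U remain.
Put S4 (5U) in rack 1; 3U remain.
Put S5 (13U) in rack 3; 11U remain.
Put S6 (3U) in rack 1; 0U remain.
Put S7 (15U) in rack 4; 9U remain.
Put S8 (14U) in rack 5; 10U remain.
Put S9 (13U) in rack 6; 11U remain.
Put S10 (2U) in rack 2; 6U remain.
Put S11 (14U) in rack 7; 10U remain.
Put S12 (16U) in rack 8; 8U remain.
Put S13 (5U) in rack 2; 1U remain.
Put S14 (6U) in rack 3; 5U remain.
Final racks: [14,2,5,3] [16,2,5] [13,6] [15] [14] [13] [14] [16].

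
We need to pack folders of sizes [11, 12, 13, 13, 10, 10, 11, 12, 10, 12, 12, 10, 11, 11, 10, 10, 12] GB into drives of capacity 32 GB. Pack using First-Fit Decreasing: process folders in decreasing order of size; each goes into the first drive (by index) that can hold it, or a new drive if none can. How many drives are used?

7

Sorted descending: 13, 13, 12, 12, 12, 12, 12, 11, 11, 11, 11, 10, 10, 10, 10, 10, 10.
13 GB → drive 1 (remaining 19 GB)
13 GB → drive 1 (remaining 6 GB)
12 GB → drive 2 (remaining 20 GB)
12 GB → drive 2 (remaining 8 GB)
12 GB → drive 3 (remaining 20 GB)
12 GB → drive 3 (remaining 8 GB)
12 GB → drive 4 (remaining 20 GB)
11 GB → drive 4 (remaining 9 GB)
11 GB → drive 5 (remaining 21 GB)
11 GB → drive 5 (remaining 10 GB)
11 GB → drive 6 (remaining 21 GB)
10 GB → drive 5 (remaining 0 GB)
10 GB → drive 6 (remaining 11 GB)
10 GB → drive 6 (remaining 1 GB)
10 GB → drive 7 (remaining 22 GB)
10 GB → drive 7 (remaining 12 GB)
10 GB → drive 7 (remaining 2 GB)
Final drives: [13,13] [12,12] [12,12] [12,11] [11,11,10] [11,10,10] [10,10,10].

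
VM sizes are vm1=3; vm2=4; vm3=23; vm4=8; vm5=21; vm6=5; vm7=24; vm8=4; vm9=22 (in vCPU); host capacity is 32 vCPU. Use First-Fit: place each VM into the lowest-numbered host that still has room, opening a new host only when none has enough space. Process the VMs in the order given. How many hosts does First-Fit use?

vm1 (3 vCPU) → host 1 (remaining 29 vCPU)
vm2 (4 vCPU) → host 1 (remaining 25 vCPU)
vm3 (23 vCPU) → host 1 (remaining 2 vCPU)
vm4 (8 vCPU) → host 2 (remaining 24 vCPU)
vm5 (21 vCPU) → host 2 (remaining 3 vCPU)
vm6 (5 vCPU) → host 3 (remaining 27 vCPU)
vm7 (24 vCPU) → host 3 (remaining 3 vCPU)
vm8 (4 vCPU) → host 4 (remaining 28 vCPU)
vm9 (22 vCPU) → host 4 (remaining 6 vCPU)
Final hosts: [3,4,23] [8,21] [5,24] [4,22].

4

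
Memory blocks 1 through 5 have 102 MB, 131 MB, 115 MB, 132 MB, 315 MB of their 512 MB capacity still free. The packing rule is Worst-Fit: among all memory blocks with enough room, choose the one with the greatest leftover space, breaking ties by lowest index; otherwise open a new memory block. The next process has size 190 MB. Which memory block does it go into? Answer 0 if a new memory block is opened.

Memory blocks with room: memory block 5 (315 MB).
Most room is memory block 5 with 315 MB free.

5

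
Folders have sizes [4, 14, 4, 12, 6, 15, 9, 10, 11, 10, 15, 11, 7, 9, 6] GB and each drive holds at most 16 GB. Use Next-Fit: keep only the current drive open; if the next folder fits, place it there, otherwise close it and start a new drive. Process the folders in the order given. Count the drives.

13

Put 4 GB in drive 1; 12 GB remain.
Put 14 GB in drive 2; 2 GB remain.
Put 4 GB in drive 3; 12 GB remain.
Put 12 GB in drive 3; 0 GB remain.
Put 6 GB in drive 4; 10 GB remain.
Put 15 GB in drive 5; 1 GB remain.
Put 9 GB in drive 6; 7 GB remain.
Put 10 GB in drive 7; 6 GB remain.
Put 11 GB in drive 8; 5 GB remain.
Put 10 GB in drive 9; 6 GB remain.
Put 15 GB in drive 10; 1 GB remain.
Put 11 GB in drive 11; 5 GB remain.
Put 7 GB in drive 12; 9 GB remain.
Put 9 GB in drive 12; 0 GB remain.
Put 6 GB in drive 13; 10 GB remain.
Final drives: [4] [14] [4,12] [6] [15] [9] [10] [11] [10] [15] [11] [7,9] [6].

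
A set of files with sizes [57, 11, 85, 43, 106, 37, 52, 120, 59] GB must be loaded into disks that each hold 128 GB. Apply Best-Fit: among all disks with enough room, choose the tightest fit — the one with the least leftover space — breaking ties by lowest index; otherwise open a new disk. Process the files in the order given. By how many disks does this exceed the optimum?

0

Best-Fit: [57,11,37] [85,43] [106] [52,59] [120] → 5 disks.
Total size 570 GB; any packing needs at least ⌈570/128⌉ = 5 disks.
So 5 is already optimal.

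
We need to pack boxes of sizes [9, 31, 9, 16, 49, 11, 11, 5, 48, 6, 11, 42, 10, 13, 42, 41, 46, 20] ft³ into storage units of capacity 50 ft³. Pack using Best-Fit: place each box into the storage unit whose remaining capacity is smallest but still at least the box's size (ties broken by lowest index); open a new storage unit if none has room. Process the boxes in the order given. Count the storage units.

10

9 ft³ → storage unit 1 (remaining 41 ft³)
31 ft³ → storage unit 1 (remaining 10 ft³)
9 ft³ → storage unit 1 (remaining 1 ft³)
16 ft³ → storage unit 2 (remaining 34 ft³)
49 ft³ → storage unit 3 (remaining 1 ft³)
11 ft³ → storage unit 2 (remaining 23 ft³)
11 ft³ → storage unit 2 (remaining 12 ft³)
5 ft³ → storage unit 2 (remaining 7 ft³)
48 ft³ → storage unit 4 (remaining 2 ft³)
6 ft³ → storage unit 2 (remaining 1 ft³)
11 ft³ → storage unit 5 (remaining 39 ft³)
42 ft³ → storage unit 6 (remaining 8 ft³)
10 ft³ → storage unit 5 (remaining 29 ft³)
13 ft³ → storage unit 5 (remaining 16 ft³)
42 ft³ → storage unit 7 (remaining 8 ft³)
41 ft³ → storage unit 8 (remaining 9 ft³)
46 ft³ → storage unit 9 (remaining 4 ft³)
20 ft³ → storage unit 10 (remaining 30 ft³)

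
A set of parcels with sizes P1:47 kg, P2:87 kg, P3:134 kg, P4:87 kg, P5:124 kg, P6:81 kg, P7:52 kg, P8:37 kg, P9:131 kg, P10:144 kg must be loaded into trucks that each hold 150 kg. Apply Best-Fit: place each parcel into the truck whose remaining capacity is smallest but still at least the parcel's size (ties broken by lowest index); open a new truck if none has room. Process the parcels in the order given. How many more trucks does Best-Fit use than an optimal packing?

Best-Fit: [47,87] [134] [87,52] [124] [81,37] [131] [144] → 7 trucks.
Total size 924 kg; any packing needs at least ⌈924/150⌉ = 7 trucks.
So 7 is already optimal.

0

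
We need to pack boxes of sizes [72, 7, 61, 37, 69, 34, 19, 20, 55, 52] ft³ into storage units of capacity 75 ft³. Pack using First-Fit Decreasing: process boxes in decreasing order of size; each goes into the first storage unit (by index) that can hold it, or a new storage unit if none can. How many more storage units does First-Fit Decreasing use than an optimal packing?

0

First-Fit Decreasing: [72] [69] [61,7] [55,20] [52,19] [37,34] → 6 storage units.
Total size 426 ft³; any packing needs at least ⌈426/75⌉ = 6 storage units.
So 6 is already optimal.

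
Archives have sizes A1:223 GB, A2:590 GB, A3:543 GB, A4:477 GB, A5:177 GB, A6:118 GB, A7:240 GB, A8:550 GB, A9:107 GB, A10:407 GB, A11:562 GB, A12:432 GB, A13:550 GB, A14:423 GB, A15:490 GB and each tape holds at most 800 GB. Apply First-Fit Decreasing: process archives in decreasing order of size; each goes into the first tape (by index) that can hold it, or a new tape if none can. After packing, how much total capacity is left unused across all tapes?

2111

Sorted descending: 590, 562, 550, 550, 543, 490, 477, 432, 423, 407, 240, 223, 177, 118, 107.
590 GB → tape 1 (remaining 210 GB)
562 GB → tape 2 (remaining 238 GB)
550 GB → tape 3 (remaining 250 GB)
550 GB → tape 4 (remaining 250 GB)
543 GB → tape 5 (remaining 257 GB)
490 GB → tape 6 (remaining 310 GB)
477 GB → tape 7 (remaining 323 GB)
432 GB → tape 8 (remaining 368 GB)
423 GB → tape 9 (remaining 377 GB)
407 GB → tape 10 (remaining 393 GB)
240 GB → tape 3 (remaining 10 GB)
223 GB → tape 2 (remaining 15 GB)
177 GB → tape 1 (remaining 33 GB)
118 GB → tape 4 (remaining 132 GB)
107 GB → tape 4 (remaining 25 GB)
10 tapes × 800 GB = 8000 GB; used 5889 GB; unused 2111 GB.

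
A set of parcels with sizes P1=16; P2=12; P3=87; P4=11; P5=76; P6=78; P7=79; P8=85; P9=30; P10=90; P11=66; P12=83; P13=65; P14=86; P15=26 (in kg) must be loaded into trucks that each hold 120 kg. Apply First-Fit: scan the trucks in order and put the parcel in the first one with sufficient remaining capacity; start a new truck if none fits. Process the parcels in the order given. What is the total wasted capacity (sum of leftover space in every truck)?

truck 1: place P1 (16 kg), 104 kg left
truck 1: place P2 (12 kg), 92 kg left
truck 1: place P3 (87 kg), 5 kg left
truck 2: place P4 (11 kg), 109 kg left
truck 2: place P5 (76 kg), 33 kg left
truck 3: place P6 (78 kg), 42 kg left
truck 4: place P7 (79 kg), 41 kg left
truck 5: place P8 (85 kg), 35 kg left
truck 2: place P9 (30 kg), 3 kg left
truck 6: place P10 (90 kg), 30 kg left
truck 7: place P11 (66 kg), 54 kg left
truck 8: place P12 (83 kg), 37 kg left
truck 9: place P13 (65 kg), 55 kg left
truck 10: place P14 (86 kg), 34 kg left
truck 3: place P15 (26 kg), 16 kg left
10 trucks × 120 kg = 1200 kg; used 890 kg; unused 310 kg.

310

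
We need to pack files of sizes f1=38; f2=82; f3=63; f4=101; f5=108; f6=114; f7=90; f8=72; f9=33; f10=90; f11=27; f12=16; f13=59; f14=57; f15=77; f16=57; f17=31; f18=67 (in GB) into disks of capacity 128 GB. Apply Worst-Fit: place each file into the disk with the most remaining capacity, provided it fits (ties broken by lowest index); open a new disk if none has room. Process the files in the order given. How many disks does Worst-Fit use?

12

disk 1: place f1 (38 GB), 90 GB left
disk 1: place f2 (82 GB), 8 GB left
disk 2: place f3 (63 GB), 65 GB left
disk 3: place f4 (101 GB), 27 GB left
disk 4: place f5 (108 GB), 20 GB left
disk 5: place f6 (114 GB), 14 GB left
disk 6: place f7 (90 GB), 38 GB left
disk 7: place f8 (72 GB), 56 GB left
disk 2: place f9 (33 GB), 32 GB left
disk 8: place f10 (90 GB), 38 GB left
disk 7: place f11 (27 GB), 29 GB left
disk 6: place f12 (16 GB), 22 GB left
disk 9: place f13 (59 GB), 69 GB left
disk 9: place f14 (57 GB), 12 GB left
disk 10: place f15 (77 GB), 51 GB left
disk 11: place f16 (57 GB), 71 GB left
disk 11: place f17 (31 GB), 40 GB left
disk 12: place f18 (67 GB), 61 GB left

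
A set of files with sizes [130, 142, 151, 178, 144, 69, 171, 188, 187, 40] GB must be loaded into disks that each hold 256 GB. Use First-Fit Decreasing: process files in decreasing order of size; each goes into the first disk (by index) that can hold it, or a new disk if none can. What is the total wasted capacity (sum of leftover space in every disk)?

Sorted descending: 188, 187, 178, 171, 151, 144, 142, 130, 69, 40.
188 GB → disk 1 (remaining 68 GB)
187 GB → disk 2 (remaining 69 GB)
178 GB → disk 3 (remaining 78 GB)
171 GB → disk 4 (remaining 85 GB)
151 GB → disk 5 (remaining 105 GB)
144 GB → disk 6 (remaining 112 GB)
142 GB → disk 7 (remaining 114 GB)
130 GB → disk 8 (remaining 126 GB)
69 GB → disk 2 (remaining 0 GB)
40 GB → disk 1 (remaining 28 GB)
8 disks × 256 GB = 2048 GB; used 1400 GB; unused 648 GB.

648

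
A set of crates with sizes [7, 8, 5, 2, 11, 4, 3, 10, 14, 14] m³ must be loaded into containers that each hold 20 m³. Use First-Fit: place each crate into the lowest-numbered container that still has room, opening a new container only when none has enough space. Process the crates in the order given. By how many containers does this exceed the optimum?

1

First-Fit: [7,8,5] [2,11,4,3] [10] [14] [14] → 5 containers.
Total size 78 m³; any packing needs at least ⌈78/20⌉ = 4 containers.
An optimal packing achieves that bound: [14,5] [14,4,2] [11,8] [10,7,3] → 4 containers.
Excess: 5 − 4 = 1.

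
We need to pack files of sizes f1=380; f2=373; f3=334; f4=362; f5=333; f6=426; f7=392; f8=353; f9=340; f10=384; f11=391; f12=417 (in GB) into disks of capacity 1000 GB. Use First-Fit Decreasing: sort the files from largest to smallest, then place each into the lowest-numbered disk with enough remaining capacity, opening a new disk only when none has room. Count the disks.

6

Sorted descending: 426, 417, 392, 391, 384, 380, 373, 362, 353, 340, 334, 333.
disk 1: place 426 GB, 574 GB left
disk 1: place 417 GB, 157 GB left
disk 2: place 392 GB, 608 GB left
disk 2: place 391 GB, 217 GB left
disk 3: place 384 GB, 616 GB left
disk 3: place 380 GB, 236 GB left
disk 4: place 373 GB, 627 GB left
disk 4: place 362 GB, 265 GB left
disk 5: place 353 GB, 647 GB left
disk 5: place 340 GB, 307 GB left
disk 6: place 334 GB, 666 GB left
disk 6: place 333 GB, 333 GB left
Final disks: [426,417] [392,391] [384,380] [373,362] [353,340] [334,333].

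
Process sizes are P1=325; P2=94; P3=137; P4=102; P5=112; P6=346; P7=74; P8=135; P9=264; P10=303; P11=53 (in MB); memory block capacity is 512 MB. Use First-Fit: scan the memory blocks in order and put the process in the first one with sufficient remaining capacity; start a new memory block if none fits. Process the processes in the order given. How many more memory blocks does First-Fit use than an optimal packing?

First-Fit: [325,94,74] [137,102,112,135] [346,53] [264] [303] → 5 memory blocks.
Total size 1945 MB; any packing needs at least ⌈1945/512⌉ = 4 memory blocks.
An optimal packing achieves that bound: [346,137] [325,135] [303,112,94] [264,102,74,53] → 4 memory blocks.
Excess: 5 − 4 = 1.

1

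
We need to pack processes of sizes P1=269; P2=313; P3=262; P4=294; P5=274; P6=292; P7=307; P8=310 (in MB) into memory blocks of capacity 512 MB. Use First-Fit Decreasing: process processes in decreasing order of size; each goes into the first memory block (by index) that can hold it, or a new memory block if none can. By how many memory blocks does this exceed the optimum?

0

First-Fit Decreasing: [313] [310] [307] [294] [292] [274] [269] [262] → 8 memory blocks.
8 processes exceed 256 MB (half the capacity), and no two of those can share a memory block, so at least 8 memory blocks are needed.
So 8 is already optimal.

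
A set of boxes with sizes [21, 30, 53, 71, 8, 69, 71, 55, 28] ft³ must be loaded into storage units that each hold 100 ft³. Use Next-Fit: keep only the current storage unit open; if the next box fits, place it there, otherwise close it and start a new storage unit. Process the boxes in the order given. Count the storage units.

storage unit 1: place 21 ft³, 79 ft³ left
storage unit 1: place 30 ft³, 49 ft³ left
storage unit 2: place 53 ft³, 47 ft³ left
storage unit 3: place 71 ft³, 29 ft³ left
storage unit 3: place 8 ft³, 21 ft³ left
storage unit 4: place 69 ft³, 31 ft³ left
storage unit 5: place 71 ft³, 29 ft³ left
storage unit 6: place 55 ft³, 45 ft³ left
storage unit 6: place 28 ft³, 17 ft³ left
Final storage units: [21,30] [53] [71,8] [69] [71] [55,28].

6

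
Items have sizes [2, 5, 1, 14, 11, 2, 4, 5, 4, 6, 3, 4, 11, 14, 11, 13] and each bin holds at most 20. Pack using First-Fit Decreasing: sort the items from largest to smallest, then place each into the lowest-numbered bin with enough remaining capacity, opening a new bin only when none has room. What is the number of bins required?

Sorted descending: 14, 14, 13, 11, 11, 11, 6, 5, 5, 4, 4, 4, 3, 2, 2, 1.
Put 14 in bin 1; 6 remain.
Put 14 in bin 2; 6 remain.
Put 13 in bin 3; 7 remain.
Put 11 in bin 4; 9 remain.
Put 11 in bin 5; 9 remain.
Put 11 in bin 6; 9 remain.
Put 6 in bin 1; 0 remain.
Put 5 in bin 2; 1 remain.
Put 5 in bin 3; 2 remain.
Put 4 in bin 4; 5 remain.
Put 4 in bin 4; 1 remain.
Put 4 in bin 5; 5 remain.
Put 3 in bin 5; 2 remain.
Put 2 in bin 3; 0 remain.
Put 2 in bin 5; 0 remain.
Put 1 in bin 2; 0 remain.
Final bins: [14,6] [14,5,1] [13,5,2] [11,4,4] [11,4,3,2] [11].

6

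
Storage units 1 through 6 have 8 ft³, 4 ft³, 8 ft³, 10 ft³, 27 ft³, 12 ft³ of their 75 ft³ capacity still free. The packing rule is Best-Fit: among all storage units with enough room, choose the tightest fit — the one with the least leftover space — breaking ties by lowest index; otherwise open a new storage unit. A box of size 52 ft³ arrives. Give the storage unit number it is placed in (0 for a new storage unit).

No storage unit has ≥ 52 ft³ free, so a new storage unit is opened.

0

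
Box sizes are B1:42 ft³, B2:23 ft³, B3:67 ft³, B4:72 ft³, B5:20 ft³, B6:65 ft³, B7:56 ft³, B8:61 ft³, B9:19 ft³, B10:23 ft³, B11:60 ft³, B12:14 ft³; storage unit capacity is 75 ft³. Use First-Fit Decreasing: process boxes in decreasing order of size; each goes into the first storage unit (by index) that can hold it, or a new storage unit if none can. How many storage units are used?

Sorted descending: 72, 67, 65, 61, 60, 56, 42, 23, 23, 20, 19, 14.
storage unit 1: place 72 ft³, 3 ft³ left
storage unit 2: place 67 ft³, 8 ft³ left
storage unit 3: place 65 ft³, 10 ft³ left
storage unit 4: place 61 ft³, 14 ft³ left
storage unit 5: place 60 ft³, 15 ft³ left
storage unit 6: place 56 ft³, 19 ft³ left
storage unit 7: place 42 ft³, 33 ft³ left
storage unit 7: place 23 ft³, 10 ft³ left
storage unit 8: place 23 ft³, 52 ft³ left
storage unit 8: place 20 ft³, 32 ft³ left
storage unit 6: place 19 ft³, 0 ft³ left
storage unit 4: place 14 ft³, 0 ft³ left
Final storage units: [72] [67] [65] [61,14] [60] [56,19] [42,23] [23,20].

8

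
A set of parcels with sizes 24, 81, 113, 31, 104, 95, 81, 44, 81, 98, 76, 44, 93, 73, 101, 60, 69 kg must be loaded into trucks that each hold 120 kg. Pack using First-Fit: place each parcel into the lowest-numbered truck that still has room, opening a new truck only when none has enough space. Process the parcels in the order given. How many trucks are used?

13 trucks

24 kg → truck 1 (remaining 96 kg)
81 kg → truck 1 (remaining 15 kg)
113 kg → truck 2 (remaining 7 kg)
31 kg → truck 3 (remaining 89 kg)
104 kg → truck 4 (remaining 16 kg)
95 kg → truck 5 (remaining 25 kg)
81 kg → truck 3 (remaining 8 kg)
44 kg → truck 6 (remaining 76 kg)
81 kg → truck 7 (remaining 39 kg)
98 kg → truck 8 (remaining 22 kg)
76 kg → truck 6 (remaining 0 kg)
44 kg → truck 9 (remaining 76 kg)
93 kg → truck 10 (remaining 27 kg)
73 kg → truck 9 (remaining 3 kg)
101 kg → truck 11 (remaining 19 kg)
60 kg → truck 12 (remaining 60 kg)
69 kg → truck 13 (remaining 51 kg)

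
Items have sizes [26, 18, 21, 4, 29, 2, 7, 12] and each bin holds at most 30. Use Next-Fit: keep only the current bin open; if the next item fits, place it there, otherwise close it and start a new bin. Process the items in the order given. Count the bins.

5

bin 1: place 26, 4 left
bin 2: place 18, 12 left
bin 3: place 21, 9 left
bin 3: place 4, 5 left
bin 4: place 29, 1 left
bin 5: place 2, 28 left
bin 5: place 7, 21 left
bin 5: place 12, 9 left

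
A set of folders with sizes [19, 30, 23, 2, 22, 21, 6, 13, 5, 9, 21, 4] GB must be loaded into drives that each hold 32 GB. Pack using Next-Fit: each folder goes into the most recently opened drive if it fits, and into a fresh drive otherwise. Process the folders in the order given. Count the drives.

7

drive 1: place 19 GB, 13 GB left
drive 2: place 30 GB, 2 GB left
drive 3: place 23 GB, 9 GB left
drive 3: place 2 GB, 7 GB left
drive 4: place 22 GB, 10 GB left
drive 5: place 21 GB, 11 GB left
drive 5: place 6 GB, 5 GB left
drive 6: place 13 GB, 19 GB left
drive 6: place 5 GB, 14 GB left
drive 6: place 9 GB, 5 GB left
drive 7: place 21 GB, 11 GB left
drive 7: place 4 GB, 7 GB left
Final drives: [19] [30] [23,2] [22] [21,6] [13,5,9] [21,4].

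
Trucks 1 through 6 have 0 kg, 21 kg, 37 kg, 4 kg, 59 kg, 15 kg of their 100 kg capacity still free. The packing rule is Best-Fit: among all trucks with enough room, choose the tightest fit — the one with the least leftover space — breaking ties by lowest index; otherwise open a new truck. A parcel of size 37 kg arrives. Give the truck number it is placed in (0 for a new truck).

3

Trucks with room: truck 3 (37 kg), truck 5 (59 kg).
Tightest fit is truck 3 with 37 kg free.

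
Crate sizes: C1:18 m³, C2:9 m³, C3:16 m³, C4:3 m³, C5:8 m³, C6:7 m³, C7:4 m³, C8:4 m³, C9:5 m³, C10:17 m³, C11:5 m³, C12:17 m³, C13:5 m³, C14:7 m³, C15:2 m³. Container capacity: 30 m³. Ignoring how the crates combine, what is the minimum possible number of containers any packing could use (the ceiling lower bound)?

Total size = 18 + 9 + 16 + 3 + 8 + 7 + 4 + 4 + 5 + 17 + 5 + 17 + 5 + 7 + 2 = 127 m³.
⌈127 / 30⌉ = 5.

5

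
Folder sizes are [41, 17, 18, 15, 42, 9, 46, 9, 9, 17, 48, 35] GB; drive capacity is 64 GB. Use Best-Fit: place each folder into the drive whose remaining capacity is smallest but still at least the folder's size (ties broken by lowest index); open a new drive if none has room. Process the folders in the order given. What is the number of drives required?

6 drives

Put 41 GB in drive 1; 23 GB remain.
Put 17 GB in drive 1; 6 GB remain.
Put 18 GB in drive 2; 46 GB remain.
Put 15 GB in drive 2; 31 GB remain.
Put 42 GB in drive 3; 22 GB remain.
Put 9 GB in drive 3; 13 GB remain.
Put 46 GB in drive 4; 18 GB remain.
Put 9 GB in drive 3; 4 GB remain.
Put 9 GB in drive 4; 9 GB remain.
Put 17 GB in drive 2; 14 GB remain.
Put 48 GB in drive 5; 16 GB remain.
Put 35 GB in drive 6; 29 GB remain.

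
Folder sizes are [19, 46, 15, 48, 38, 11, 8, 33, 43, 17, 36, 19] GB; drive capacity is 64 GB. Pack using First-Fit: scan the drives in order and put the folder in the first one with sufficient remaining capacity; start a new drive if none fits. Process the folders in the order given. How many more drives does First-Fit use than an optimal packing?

First-Fit: [19,15,11,8] [46,17] [48] [38,19] [33] [43] [36] → 7 drives.
Total size 333 GB; any packing needs at least ⌈333/64⌉ = 6 drives.
An optimal packing achieves that bound: [48,15] [46,17] [43,19] [38,19] [36,11,8] [33] → 6 drives.
Excess: 7 − 6 = 1.

1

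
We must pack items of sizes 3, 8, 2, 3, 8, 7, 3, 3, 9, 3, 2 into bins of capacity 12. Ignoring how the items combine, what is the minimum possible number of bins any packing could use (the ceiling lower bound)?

5 bins

Total size = 3 + 8 + 2 + 3 + 8 + 7 + 3 + 3 + 9 + 3 + 2 = 51.
⌈51 / 12⌉ = 5.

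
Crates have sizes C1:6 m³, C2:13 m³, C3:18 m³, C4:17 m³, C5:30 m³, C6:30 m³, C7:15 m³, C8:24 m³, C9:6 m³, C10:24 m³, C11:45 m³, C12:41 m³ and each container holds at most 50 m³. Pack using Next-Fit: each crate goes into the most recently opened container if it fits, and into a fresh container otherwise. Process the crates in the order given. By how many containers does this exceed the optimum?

Next-Fit: [6,13,18] [17,30] [30,15] [24,6] [24] [45] [41] → 7 containers.
Total size 269 m³; any packing needs at least ⌈269/50⌉ = 6 containers.
An optimal packing achieves that bound: [45] [41,6] [30,18] [30,17] [24,24] [15,13,6] → 6 containers.
Excess: 7 − 6 = 1.

1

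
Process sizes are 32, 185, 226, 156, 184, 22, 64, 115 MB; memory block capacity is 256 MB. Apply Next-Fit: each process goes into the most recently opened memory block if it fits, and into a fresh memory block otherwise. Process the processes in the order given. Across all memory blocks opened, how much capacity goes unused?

296

Put 32 MB in memory block 1; 224 MB remain.
Put 185 MB in memory block 1; 39 MB remain.
Put 226 MB in memory block 2; 30 MB remain.
Put 156 MB in memory block 3; 100 MB remain.
Put 184 MB in memory block 4; 72 MB remain.
Put 22 MB in memory block 4; 50 MB remain.
Put 64 MB in memory block 5; 192 MB remain.
Put 115 MB in memory block 5; 77 MB remain.
5 memory blocks × 256 MB = 1280 MB; used 984 MB; unused 296 MB.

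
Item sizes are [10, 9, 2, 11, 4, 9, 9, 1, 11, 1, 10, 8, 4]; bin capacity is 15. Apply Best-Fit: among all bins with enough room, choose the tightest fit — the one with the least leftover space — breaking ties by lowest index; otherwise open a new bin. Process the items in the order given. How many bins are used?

8

10 → bin 1 (remaining 5)
9 → bin 2 (remaining 6)
2 → bin 1 (remaining 3)
11 → bin 3 (remaining 4)
4 → bin 3 (remaining 0)
9 → bin 4 (remaining 6)
9 → bin 5 (remaining 6)
1 → bin 1 (remaining 2)
11 → bin 6 (remaining 4)
1 → bin 1 (remaining 1)
10 → bin 7 (remaining 5)
8 → bin 8 (remaining 7)
4 → bin 6 (remaining 0)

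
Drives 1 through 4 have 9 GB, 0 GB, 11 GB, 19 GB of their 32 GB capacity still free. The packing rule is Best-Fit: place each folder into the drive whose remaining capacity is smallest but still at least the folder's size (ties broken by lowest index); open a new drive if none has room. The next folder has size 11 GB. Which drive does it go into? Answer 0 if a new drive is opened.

Drives with room: drive 3 (11 GB), drive 4 (19 GB).
Tightest fit is drive 3 with 11 GB free.

3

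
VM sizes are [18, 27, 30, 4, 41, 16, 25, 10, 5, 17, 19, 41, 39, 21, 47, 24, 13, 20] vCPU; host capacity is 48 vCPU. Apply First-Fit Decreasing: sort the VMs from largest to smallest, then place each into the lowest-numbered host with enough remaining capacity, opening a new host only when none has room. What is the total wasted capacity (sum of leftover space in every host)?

63

Sorted descending: 47, 41, 41, 39, 30, 27, 25, 24, 21, 20, 19, 18, 17, 16, 13, 10, 5, 4.
47 vCPU → host 1 (remaining 1 vCPU)
41 vCPU → host 2 (remaining 7 vCPU)
41 vCPU → host 3 (remaining 7 vCPU)
39 vCPU → host 4 (remaining 9 vCPU)
30 vCPU → host 5 (remaining 18 vCPU)
27 vCPU → host 6 (remaining 21 vCPU)
25 vCPU → host 7 (remaining 23 vCPU)
24 vCPU → host 8 (remaining 24 vCPU)
21 vCPU → host 6 (remaining 0 vCPU)
20 vCPU → host 7 (remaining 3 vCPU)
19 vCPU → host 8 (remaining 5 vCPU)
18 vCPU → host 5 (remaining 0 vCPU)
17 vCPU → host 9 (remaining 31 vCPU)
16 vCPU → host 9 (remaining 15 vCPU)
13 vCPU → host 9 (remaining 2 vCPU)
10 vCPU → host 10 (remaining 38 vCPU)
5 vCPU → host 2 (remaining 2 vCPU)
4 vCPU → host 3 (remaining 3 vCPU)
10 hosts × 48 vCPU = 480 vCPU; used 417 vCPU; unused 63 vCPU.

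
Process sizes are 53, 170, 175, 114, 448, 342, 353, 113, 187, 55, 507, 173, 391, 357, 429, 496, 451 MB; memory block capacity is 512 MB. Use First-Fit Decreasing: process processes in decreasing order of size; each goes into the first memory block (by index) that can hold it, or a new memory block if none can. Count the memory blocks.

Sorted descending: 507, 496, 451, 448, 429, 391, 357, 353, 342, 187, 175, 173, 170, 114, 113, 55, 53.
memory block 1: place 507 MB, 5 MB left
memory block 2: place 496 MB, 16 MB left
memory block 3: place 451 MB, 61 MB left
memory block 4: place 448 MB, 64 MB left
memory block 5: place 429 MB, 83 MB left
memory block 6: place 391 MB, 121 MB left
memory block 7: place 357 MB, 155 MB left
memory block 8: place 353 MB, 159 MB left
memory block 9: place 342 MB, 170 MB left
memory block 10: place 187 MB, 325 MB left
memory block 10: place 175 MB, 150 MB left
memory block 11: place 173 MB, 339 MB left
memory block 9: place 170 MB, 0 MB left
memory block 6: place 114 MB, 7 MB left
memory block 7: place 113 MB, 42 MB left
memory block 3: place 55 MB, 6 MB left
memory block 4: place 53 MB, 11 MB left

11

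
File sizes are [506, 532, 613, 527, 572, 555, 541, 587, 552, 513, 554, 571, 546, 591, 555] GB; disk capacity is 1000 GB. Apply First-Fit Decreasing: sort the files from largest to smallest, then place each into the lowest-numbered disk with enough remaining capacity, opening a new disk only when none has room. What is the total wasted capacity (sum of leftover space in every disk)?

6685

Sorted descending: 613, 591, 587, 572, 571, 555, 555, 554, 552, 546, 541, 532, 527, 513, 506.
Put 613 GB in disk 1; 387 GB remain.
Put 591 GB in disk 2; 409 GB remain.
Put 587 GB in disk 3; 413 GB remain.
Put 572 GB in disk 4; 428 GB remain.
Put 571 GB in disk 5; 429 GB remain.
Put 555 GB in disk 6; 445 GB remain.
Put 555 GB in disk 7; 445 GB remain.
Put 554 GB in disk 8; 446 GB remain.
Put 552 GB in disk 9; 448 GB remain.
Put 546 GB in disk 10; 454 GB remain.
Put 541 GB in disk 11; 459 GB remain.
Put 532 GB in disk 12; 468 GB remain.
Put 527 GB in disk 13; 473 GB remain.
Put 513 GB in disk 14; 487 GB remain.
Put 506 GB in disk 15; 494 GB remain.
15 disks × 1000 GB = 15000 GB; used 8315 GB; unused 6685 GB.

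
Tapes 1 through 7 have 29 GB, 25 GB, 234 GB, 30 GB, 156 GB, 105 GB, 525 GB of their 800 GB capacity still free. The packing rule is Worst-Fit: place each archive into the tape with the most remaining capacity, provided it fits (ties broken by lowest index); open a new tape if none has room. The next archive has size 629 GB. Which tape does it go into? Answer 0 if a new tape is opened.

0

No tape has ≥ 629 GB free, so a new tape is opened.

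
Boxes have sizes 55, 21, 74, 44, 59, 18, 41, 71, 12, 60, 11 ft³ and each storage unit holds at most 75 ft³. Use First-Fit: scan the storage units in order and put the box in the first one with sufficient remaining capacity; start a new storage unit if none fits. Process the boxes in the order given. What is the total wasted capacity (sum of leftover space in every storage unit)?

59

Put 55 ft³ in storage unit 1; 20 ft³ remain.
Put 21 ft³ in storage unit 2; 54 ft³ remain.
Put 74 ft³ in storage unit 3; 1 ft³ remain.
Put 44 ft³ in storage unit 2; 10 ft³ remain.
Put 59 ft³ in storage unit 4; 16 ft³ remain.
Put 18 ft³ in storage unit 1; 2 ft³ remain.
Put 41 ft³ in storage unit 5; 34 ft³ remain.
Put 71 ft³ in storage unit 6; 4 ft³ remain.
Put 12 ft³ in storage unit 4; 4 ft³ remain.
Put 60 ft³ in storage unit 7; 15 ft³ remain.
Put 11 ft³ in storage unit 5; 23 ft³ remain.
7 storage units × 75 ft³ = 525 ft³; used 466 ft³; unused 59 ft³.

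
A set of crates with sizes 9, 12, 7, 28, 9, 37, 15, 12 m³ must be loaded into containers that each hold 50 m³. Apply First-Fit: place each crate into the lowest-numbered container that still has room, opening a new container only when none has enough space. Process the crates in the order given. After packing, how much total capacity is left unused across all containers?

21

container 1: place 9 m³, 41 m³ left
container 1: place 12 m³, 29 m³ left
container 1: place 7 m³, 22 m³ left
container 2: place 28 m³, 22 m³ left
container 1: place 9 m³, 13 m³ left
container 3: place 37 m³, 13 m³ left
container 2: place 15 m³, 7 m³ left
container 1: place 12 m³, 1 m³ left
3 containers × 50 m³ = 150 m³; used 129 m³; unused 21 m³.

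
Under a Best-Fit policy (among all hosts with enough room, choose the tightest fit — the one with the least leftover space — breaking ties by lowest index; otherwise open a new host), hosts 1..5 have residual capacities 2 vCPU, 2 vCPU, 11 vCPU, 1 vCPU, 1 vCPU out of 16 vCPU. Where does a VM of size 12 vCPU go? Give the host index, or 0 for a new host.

No host has ≥ 12 vCPU free, so a new host is opened.

0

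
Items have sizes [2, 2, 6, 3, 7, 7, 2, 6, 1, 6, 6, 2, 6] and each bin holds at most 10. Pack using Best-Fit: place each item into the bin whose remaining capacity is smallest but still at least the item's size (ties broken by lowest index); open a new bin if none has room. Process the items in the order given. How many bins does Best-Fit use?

7

Put 2 in bin 1; 8 remain.
Put 2 in bin 1; 6 remain.
Put 6 in bin 1; 0 remain.
Put 3 in bin 2; 7 remain.
Put 7 in bin 2; 0 remain.
Put 7 in bin 3; 3 remain.
Put 2 in bin 3; 1 remain.
Put 6 in bin 4; 4 remain.
Put 1 in bin 3; 0 remain.
Put 6 in bin 5; 4 remain.
Put 6 in bin 6; 4 remain.
Put 2 in bin 4; 2 remain.
Put 6 in bin 7; 4 remain.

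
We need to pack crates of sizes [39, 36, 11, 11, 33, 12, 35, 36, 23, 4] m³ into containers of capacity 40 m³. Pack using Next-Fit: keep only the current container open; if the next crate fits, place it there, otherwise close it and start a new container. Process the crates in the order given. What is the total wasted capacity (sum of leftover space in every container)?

80

Put 39 m³ in container 1; 1 m³ remain.
Put 36 m³ in container 2; 4 m³ remain.
Put 11 m³ in container 3; 29 m³ remain.
Put 11 m³ in container 3; 18 m³ remain.
Put 33 m³ in container 4; 7 m³ remain.
Put 12 m³ in container 5; 28 m³ remain.
Put 35 m³ in container 6; 5 m³ remain.
Put 36 m³ in container 7; 4 m³ remain.
Put 23 m³ in container 8; 17 m³ remain.
Put 4 m³ in container 8; 13 m³ remain.
8 containers × 40 m³ = 320 m³; used 240 m³; unused 80 m³.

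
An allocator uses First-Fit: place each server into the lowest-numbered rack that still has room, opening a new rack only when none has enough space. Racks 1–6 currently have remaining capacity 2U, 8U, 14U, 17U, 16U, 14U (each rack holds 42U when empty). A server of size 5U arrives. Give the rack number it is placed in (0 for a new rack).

2

Racks with room: rack 2 (8U), rack 3 (14U), rack 4 (17U), rack 5 (16U), rack 6 (14U).
The first with room is rack 2.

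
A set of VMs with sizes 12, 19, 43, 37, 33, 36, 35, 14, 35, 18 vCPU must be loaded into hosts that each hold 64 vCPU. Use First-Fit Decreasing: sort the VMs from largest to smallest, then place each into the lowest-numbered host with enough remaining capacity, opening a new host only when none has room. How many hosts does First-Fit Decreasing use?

Sorted descending: 43, 37, 36, 35, 35, 33, 19, 18, 14, 12.
host 1: place 43 vCPU, 21 vCPU left
host 2: place 37 vCPU, 27 vCPU left
host 3: place 36 vCPU, 28 vCPU left
host 4: place 35 vCPU, 29 vCPU left
host 5: place 35 vCPU, 29 vCPU left
host 6: place 33 vCPU, 31 vCPU left
host 1: place 19 vCPU, 2 vCPU left
host 2: place 18 vCPU, 9 vCPU left
host 3: place 14 vCPU, 14 vCPU left
host 3: place 12 vCPU, 2 vCPU left
Final hosts: [43,19] [37,18] [36,14,12] [35] [35] [33].

6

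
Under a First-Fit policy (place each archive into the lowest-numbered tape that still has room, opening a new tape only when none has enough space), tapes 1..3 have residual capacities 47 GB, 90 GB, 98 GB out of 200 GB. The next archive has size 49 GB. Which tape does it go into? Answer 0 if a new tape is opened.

2

Tapes with room: tape 2 (90 GB), tape 3 (98 GB).
The first with room is tape 2.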